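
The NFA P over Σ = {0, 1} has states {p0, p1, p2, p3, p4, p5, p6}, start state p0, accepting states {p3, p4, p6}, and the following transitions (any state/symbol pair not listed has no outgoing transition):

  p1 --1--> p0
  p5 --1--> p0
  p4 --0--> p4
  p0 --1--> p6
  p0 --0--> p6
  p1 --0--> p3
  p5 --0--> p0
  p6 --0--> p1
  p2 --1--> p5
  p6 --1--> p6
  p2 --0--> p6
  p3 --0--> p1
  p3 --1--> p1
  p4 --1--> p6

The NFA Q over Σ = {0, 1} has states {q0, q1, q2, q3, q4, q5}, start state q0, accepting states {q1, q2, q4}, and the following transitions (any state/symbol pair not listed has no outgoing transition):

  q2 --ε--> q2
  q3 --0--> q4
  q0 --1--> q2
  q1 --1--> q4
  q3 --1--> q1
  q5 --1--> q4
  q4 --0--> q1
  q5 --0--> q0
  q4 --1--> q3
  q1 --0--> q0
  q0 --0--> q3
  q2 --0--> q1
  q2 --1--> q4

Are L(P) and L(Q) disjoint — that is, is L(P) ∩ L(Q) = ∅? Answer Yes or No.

The string 1 is accepted by both P and Q.
Hence L(P) ∩ L(Q) ≠ ∅.

No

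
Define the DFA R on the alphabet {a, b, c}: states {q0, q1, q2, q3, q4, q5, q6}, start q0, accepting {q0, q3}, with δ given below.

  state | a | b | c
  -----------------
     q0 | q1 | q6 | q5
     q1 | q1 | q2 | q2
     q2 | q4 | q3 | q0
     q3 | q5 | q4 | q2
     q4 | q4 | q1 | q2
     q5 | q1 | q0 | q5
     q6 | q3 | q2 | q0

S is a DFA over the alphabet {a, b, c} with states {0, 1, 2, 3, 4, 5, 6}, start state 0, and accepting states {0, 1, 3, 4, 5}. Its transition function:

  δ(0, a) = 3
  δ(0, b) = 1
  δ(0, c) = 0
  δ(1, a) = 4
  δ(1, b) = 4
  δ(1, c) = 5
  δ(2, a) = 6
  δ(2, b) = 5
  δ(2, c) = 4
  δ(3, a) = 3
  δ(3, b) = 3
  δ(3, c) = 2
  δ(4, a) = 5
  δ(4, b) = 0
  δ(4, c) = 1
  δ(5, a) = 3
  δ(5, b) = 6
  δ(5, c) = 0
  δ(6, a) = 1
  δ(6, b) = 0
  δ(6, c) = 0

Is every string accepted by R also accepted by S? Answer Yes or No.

No

The string abc is in L(R) but not in L(S).
So L(R) ⊄ L(S).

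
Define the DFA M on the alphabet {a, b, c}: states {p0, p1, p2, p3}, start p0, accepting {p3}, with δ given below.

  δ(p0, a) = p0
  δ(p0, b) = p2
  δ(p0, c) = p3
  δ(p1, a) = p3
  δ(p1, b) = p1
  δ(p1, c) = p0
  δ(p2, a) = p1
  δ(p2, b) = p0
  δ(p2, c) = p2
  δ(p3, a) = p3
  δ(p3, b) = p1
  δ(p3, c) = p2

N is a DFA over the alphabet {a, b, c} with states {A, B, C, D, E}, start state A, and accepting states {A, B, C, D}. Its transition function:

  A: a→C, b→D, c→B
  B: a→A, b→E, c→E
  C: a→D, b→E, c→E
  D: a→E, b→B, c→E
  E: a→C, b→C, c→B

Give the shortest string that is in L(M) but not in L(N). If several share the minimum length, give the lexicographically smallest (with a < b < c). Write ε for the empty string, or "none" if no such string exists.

ac

The string ac is accepted by M but not by N.
No shorter string lies in the difference, and ac is the lexicographically first length-2 string in L(M) \ L(N).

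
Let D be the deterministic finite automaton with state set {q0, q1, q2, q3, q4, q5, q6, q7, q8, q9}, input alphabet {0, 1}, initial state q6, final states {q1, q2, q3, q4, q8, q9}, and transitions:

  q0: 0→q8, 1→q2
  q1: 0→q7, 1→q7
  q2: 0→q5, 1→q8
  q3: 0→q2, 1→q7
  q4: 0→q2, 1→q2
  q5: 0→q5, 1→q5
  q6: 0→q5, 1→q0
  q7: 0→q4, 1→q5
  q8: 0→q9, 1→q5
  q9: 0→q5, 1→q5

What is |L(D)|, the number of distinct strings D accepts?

The useful subgraph on states {q0, q2, q6, q8, q9} is acyclic, so L(D) is finite; the longest accepting path visits 5 useful states, giving maximum string length 4.
Counting accepting paths from q6 by length: 2 of length 2, 2 of length 3, 1 of length 4. Total 5.

5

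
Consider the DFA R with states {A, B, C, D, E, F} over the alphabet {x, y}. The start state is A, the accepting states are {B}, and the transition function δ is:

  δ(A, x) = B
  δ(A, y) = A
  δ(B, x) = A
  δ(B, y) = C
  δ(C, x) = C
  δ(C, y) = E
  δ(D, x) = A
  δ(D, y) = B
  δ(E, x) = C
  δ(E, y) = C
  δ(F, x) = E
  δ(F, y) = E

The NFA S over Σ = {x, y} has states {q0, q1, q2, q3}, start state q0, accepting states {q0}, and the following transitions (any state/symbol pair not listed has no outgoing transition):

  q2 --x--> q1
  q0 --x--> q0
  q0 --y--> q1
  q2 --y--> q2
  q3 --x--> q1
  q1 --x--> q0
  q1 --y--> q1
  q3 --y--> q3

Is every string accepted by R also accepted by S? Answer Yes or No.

Exploring the product automaton R × S from the start pair (A, q0), following both machines on each input symbol, reaches 6 state pairs: (A, q0), (B, q0), (A, q1), (C, q1), (C, q0), (E, q1).
R accepts in {B} and S accepts in {q0}. The reachable pairs whose R-component is accepting are (B, q0); in each of them the S-component is accepting too, so the product for L(R) \ L(S) (R-component accepting, S-component rejecting) has no reachable accepting pair and the difference is empty.
Hence every string in L(R) is also in L(S).

Yes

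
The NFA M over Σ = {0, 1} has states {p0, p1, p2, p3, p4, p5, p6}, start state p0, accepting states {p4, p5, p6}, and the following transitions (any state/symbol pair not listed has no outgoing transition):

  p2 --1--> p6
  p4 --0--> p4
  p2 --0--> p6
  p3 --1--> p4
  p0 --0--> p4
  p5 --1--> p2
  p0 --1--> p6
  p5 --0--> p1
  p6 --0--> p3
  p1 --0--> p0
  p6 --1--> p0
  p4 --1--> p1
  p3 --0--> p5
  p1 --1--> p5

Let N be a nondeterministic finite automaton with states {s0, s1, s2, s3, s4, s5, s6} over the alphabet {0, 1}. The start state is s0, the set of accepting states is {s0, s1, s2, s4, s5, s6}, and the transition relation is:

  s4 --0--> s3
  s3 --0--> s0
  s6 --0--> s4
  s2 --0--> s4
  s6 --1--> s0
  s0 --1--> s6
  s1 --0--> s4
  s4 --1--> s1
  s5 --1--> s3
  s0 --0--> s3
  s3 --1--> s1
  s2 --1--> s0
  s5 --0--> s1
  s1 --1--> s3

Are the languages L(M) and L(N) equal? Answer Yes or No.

No

The string 0 is accepted by M but rejected by N.
So L(M) ≠ L(N).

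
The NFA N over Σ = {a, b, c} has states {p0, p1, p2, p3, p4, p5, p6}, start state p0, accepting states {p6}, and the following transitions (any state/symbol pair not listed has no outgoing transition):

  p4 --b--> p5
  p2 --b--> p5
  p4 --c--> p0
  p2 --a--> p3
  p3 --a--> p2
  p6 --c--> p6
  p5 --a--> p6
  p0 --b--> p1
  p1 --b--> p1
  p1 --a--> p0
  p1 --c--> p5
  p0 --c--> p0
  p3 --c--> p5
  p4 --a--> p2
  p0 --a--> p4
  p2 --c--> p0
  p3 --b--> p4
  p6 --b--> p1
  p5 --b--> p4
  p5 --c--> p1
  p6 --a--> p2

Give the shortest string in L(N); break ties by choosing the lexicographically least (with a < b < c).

aba

A breadth-first search from p0 reaches an accepting state first via the path p0 → p4 → p5 → p6 on input aba.
No string of length < 3 is accepted (BFS exhausts all shorter strings without reaching an accepting state), and aba is the lexicographically least accepting string of length 3.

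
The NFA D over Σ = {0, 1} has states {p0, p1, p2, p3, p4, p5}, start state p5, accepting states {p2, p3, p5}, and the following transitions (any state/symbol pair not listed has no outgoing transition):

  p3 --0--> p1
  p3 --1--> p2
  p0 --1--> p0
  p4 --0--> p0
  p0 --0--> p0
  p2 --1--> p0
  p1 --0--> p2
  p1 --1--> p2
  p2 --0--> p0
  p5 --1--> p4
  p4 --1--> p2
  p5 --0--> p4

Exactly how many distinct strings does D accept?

3

The useful subgraph on states {p2, p4, p5} is acyclic, so L(D) is finite; the longest accepting path visits 3 useful states, giving maximum string length 2.
Counting accepting paths from p5 by length: 1 of length 0, 2 of length 2. Total 3.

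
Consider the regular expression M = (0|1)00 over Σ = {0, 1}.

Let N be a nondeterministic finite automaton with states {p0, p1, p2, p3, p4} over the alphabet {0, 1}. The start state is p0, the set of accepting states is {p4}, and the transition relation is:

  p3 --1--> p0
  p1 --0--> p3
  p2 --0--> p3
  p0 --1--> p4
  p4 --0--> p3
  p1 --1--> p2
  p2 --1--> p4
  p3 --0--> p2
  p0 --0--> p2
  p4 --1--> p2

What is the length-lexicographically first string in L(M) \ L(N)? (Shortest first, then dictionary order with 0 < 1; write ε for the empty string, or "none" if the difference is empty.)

000

The string 000 is accepted by M but not by N.
No shorter string lies in the difference, and 000 is the lexicographically first length-3 string in L(M) \ L(N).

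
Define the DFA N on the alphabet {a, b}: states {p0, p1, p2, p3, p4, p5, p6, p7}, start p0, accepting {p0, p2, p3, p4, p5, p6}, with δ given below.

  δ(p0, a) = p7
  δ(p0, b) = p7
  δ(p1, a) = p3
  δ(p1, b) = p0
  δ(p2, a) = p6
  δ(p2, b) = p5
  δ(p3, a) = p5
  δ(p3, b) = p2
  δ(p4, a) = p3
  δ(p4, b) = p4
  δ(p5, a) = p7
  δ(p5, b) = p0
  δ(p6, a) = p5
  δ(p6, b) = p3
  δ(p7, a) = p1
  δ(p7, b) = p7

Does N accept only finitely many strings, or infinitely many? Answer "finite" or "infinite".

State p0 is reachable from the start and can reach an accepting state, and it lies on the cycle p0 → p7 → p1 → p0.
Traversing that cycle any number of times yields accepted strings of unbounded length, so the language is infinite.

infinite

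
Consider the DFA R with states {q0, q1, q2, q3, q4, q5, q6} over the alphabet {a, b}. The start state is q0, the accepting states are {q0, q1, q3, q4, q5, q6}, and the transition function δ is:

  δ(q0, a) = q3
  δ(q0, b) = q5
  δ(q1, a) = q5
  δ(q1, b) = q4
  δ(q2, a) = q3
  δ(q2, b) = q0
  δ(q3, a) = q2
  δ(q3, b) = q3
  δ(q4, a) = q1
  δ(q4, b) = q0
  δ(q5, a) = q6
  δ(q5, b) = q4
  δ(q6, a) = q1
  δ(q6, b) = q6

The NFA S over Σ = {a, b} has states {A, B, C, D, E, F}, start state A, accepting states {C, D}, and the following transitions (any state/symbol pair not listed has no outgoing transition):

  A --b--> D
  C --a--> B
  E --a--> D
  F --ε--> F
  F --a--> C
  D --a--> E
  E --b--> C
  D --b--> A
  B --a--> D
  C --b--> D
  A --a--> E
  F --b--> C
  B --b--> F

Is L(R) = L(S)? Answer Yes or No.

The empty string ε is accepted by R but rejected by S.
So L(R) ≠ L(S).

No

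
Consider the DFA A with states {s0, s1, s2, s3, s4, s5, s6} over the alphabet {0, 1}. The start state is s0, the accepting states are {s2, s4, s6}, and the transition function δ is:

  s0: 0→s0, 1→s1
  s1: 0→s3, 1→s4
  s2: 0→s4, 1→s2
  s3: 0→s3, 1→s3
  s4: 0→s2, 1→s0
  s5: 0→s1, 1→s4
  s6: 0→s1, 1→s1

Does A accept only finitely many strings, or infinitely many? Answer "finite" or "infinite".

infinite

State s0 is reachable from the start and can reach an accepting state, and it lies on the cycle s0 → s0.
Traversing that cycle any number of times yields accepted strings of unbounded length, so the language is infinite.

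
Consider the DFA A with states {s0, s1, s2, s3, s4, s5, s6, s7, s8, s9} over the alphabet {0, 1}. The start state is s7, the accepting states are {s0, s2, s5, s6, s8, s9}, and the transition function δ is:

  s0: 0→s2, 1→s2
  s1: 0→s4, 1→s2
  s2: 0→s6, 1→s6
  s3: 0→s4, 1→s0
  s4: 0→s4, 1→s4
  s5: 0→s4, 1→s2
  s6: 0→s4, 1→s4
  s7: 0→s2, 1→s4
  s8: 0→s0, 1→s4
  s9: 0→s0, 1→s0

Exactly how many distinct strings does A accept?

The useful subgraph on states {s2, s6, s7} is acyclic, so L(A) is finite; the longest accepting path visits 3 useful states, giving maximum string length 2.
Counting accepting paths from s7 by length: 1 of length 1, 2 of length 2. Total 3.

3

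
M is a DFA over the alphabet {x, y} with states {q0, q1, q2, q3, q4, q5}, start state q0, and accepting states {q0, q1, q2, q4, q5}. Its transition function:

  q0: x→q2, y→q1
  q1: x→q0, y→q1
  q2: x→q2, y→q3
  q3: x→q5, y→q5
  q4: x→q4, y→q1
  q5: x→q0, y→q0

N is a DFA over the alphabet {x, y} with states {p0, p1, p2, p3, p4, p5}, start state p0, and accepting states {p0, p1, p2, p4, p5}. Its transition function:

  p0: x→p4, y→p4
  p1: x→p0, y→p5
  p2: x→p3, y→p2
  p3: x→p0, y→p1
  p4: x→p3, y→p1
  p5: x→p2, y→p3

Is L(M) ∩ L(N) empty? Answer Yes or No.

The empty string ε is accepted by both M and N.
Hence L(M) ∩ L(N) ≠ ∅.

No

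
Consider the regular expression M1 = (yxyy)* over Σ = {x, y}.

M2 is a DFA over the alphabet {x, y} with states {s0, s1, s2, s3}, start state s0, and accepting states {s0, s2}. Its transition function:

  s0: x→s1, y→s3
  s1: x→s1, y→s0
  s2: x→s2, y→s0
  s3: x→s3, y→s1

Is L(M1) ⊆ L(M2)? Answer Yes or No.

Yes

Converting the expression M1 to a DFA (subset construction, then merging equivalent states) gives the minimal DFA with states {r0, r1, r2, r3, r4}, start state r0, accepting states {r0} and transitions r0: x→r1, y→r2; r1: x→r1, y→r1; r2: x→r3, y→r1; r3: x→r1, y→r4; r4: x→r1, y→r0.
Exploring the product automaton M1 × M2 from the start pair (r0, s0), following both machines on each input symbol, reaches 7 state pairs: (r0, s0), (r1, s1), (r2, s3), (r1, s0), (r3, s3), (r1, s3), (r4, s1).
M1 accepts in {r0} and M2 accepts in {s0, s2}. The reachable pairs whose M1-component is accepting are (r0, s0); in each of them the M2-component is accepting too, so the product for L(M1) \ L(M2) (M1-component accepting, M2-component rejecting) has no reachable accepting pair and the difference is empty.
Hence every string in L(M1) is also in L(M2).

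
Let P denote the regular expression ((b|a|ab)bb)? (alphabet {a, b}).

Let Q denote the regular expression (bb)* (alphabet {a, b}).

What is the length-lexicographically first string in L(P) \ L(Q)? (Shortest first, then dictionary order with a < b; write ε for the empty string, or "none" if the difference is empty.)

The string abb is accepted by P but not by Q.
No shorter string lies in the difference, and abb is the lexicographically first length-3 string in L(P) \ L(Q).

abb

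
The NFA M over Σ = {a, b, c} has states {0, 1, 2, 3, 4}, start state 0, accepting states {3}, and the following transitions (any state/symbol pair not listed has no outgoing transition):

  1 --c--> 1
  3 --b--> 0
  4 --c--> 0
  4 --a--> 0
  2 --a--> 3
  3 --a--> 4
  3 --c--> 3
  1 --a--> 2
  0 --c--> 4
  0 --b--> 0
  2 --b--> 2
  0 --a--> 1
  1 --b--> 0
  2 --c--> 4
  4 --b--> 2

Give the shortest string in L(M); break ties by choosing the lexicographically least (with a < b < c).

aaa

A breadth-first search from 0 reaches an accepting state first via the path 0 → 1 → 2 → 3 on input aaa.
No string of length < 3 is accepted (BFS exhausts all shorter strings without reaching an accepting state), and aaa is the lexicographically least accepting string of length 3.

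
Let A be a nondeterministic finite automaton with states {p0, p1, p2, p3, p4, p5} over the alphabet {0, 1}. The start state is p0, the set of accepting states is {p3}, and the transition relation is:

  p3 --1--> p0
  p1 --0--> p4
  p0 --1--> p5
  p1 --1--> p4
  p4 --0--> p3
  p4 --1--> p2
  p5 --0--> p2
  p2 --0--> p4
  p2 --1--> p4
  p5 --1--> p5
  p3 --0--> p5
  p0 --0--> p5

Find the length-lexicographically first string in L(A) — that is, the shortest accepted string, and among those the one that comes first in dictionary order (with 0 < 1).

0000

A breadth-first search from p0 reaches an accepting state first via the path p0 → p5 → p2 → p4 → p3 on input 0000.
No string of length < 4 is accepted (BFS exhausts all shorter strings without reaching an accepting state), and 0000 is the lexicographically least accepting string of length 4.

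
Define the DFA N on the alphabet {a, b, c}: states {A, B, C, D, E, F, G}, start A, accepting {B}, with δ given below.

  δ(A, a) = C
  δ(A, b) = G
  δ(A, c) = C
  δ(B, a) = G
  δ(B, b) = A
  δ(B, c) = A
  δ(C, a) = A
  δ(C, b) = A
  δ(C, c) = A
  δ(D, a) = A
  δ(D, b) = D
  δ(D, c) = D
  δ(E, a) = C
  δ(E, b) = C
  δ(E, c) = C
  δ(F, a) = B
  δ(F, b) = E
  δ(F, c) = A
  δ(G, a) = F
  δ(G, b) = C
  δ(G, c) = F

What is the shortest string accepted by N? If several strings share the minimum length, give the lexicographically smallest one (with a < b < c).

A breadth-first search from A reaches an accepting state first via the path A → G → F → B on input baa.
No string of length < 3 is accepted (BFS exhausts all shorter strings without reaching an accepting state), and baa is the lexicographically least accepting string of length 3.

baa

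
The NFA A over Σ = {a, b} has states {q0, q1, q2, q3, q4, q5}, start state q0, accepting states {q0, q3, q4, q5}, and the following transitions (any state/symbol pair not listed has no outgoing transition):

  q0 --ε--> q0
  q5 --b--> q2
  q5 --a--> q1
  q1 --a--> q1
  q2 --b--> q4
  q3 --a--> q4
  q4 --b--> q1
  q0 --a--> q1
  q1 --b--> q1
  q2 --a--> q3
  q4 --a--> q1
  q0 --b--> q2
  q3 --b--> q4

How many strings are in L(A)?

The useful subgraph on states {q0, q2, q3, q4} is acyclic, so L(A) is finite; the longest accepting path visits 4 useful states, giving maximum string length 3.
Counting accepting paths from q0 by length: 1 of length 0, 2 of length 2, 2 of length 3. Total 5.

5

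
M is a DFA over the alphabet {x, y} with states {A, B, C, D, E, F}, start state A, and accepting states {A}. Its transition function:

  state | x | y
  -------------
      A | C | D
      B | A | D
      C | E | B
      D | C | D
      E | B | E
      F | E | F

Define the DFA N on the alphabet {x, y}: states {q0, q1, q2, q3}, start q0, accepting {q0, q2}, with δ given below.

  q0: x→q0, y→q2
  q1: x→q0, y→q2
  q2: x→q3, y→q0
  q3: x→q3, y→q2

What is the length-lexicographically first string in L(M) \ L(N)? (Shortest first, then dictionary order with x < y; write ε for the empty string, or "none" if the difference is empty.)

xyx

The string xyx is accepted by M but not by N.
No shorter string lies in the difference, and xyx is the lexicographically first length-3 string in L(M) \ L(N).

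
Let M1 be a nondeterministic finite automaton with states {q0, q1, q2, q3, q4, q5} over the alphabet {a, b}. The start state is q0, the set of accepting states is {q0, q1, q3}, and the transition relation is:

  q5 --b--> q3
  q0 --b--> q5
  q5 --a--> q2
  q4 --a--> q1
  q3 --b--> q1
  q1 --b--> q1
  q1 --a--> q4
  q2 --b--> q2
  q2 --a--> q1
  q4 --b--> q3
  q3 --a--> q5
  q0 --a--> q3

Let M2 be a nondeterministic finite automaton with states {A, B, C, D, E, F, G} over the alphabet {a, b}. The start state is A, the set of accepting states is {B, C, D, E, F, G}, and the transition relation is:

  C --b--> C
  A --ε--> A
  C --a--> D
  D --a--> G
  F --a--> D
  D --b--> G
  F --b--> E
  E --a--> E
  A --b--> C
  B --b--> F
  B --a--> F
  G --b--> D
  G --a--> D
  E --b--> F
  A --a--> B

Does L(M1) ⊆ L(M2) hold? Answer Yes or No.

The empty string ε is in L(M1) but not in L(M2).
So L(M1) ⊄ L(M2).

No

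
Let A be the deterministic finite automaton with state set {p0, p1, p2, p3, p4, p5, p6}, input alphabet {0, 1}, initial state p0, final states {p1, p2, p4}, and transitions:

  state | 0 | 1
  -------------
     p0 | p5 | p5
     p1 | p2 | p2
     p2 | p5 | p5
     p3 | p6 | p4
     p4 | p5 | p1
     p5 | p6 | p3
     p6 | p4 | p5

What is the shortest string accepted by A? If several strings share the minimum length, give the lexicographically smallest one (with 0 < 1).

000

A breadth-first search from p0 reaches an accepting state first via the path p0 → p5 → p6 → p4 on input 000.
No string of length < 3 is accepted (BFS exhausts all shorter strings without reaching an accepting state), and 000 is the lexicographically least accepting string of length 3.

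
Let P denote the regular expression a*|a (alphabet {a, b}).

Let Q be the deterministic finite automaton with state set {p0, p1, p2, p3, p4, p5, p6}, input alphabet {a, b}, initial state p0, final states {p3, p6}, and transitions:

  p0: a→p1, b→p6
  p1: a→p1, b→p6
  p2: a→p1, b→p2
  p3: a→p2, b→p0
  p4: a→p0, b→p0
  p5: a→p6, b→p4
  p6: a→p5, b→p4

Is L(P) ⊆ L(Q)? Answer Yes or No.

The empty string ε is in L(P) but not in L(Q).
So L(P) ⊄ L(Q).

No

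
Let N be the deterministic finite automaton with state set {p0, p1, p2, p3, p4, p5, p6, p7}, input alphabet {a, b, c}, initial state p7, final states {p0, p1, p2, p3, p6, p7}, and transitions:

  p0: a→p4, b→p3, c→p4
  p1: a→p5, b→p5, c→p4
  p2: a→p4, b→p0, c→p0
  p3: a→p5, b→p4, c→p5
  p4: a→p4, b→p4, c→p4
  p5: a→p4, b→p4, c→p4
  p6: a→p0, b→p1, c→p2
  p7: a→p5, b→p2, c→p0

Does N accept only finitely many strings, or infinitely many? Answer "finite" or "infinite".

The useful states (reachable from p7 and able to reach an accepting state) are {p0, p2, p3, p7}.
Restricted to these states the transition graph has no cycle, so every accepting path has bounded length and L is finite.

finite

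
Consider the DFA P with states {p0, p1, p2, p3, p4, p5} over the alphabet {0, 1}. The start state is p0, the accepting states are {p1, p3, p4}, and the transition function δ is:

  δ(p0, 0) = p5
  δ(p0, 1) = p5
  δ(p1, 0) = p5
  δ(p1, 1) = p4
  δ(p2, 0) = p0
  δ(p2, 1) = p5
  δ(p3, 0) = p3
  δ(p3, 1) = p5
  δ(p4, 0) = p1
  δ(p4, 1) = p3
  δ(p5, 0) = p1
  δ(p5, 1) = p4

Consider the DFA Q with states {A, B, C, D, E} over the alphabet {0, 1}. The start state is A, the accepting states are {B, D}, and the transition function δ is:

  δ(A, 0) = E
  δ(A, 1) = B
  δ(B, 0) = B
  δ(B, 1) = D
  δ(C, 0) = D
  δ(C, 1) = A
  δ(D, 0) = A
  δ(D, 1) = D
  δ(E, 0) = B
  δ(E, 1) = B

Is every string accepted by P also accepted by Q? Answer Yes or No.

No

The string 110 is in L(P) but not in L(Q).
So L(P) ⊄ L(Q).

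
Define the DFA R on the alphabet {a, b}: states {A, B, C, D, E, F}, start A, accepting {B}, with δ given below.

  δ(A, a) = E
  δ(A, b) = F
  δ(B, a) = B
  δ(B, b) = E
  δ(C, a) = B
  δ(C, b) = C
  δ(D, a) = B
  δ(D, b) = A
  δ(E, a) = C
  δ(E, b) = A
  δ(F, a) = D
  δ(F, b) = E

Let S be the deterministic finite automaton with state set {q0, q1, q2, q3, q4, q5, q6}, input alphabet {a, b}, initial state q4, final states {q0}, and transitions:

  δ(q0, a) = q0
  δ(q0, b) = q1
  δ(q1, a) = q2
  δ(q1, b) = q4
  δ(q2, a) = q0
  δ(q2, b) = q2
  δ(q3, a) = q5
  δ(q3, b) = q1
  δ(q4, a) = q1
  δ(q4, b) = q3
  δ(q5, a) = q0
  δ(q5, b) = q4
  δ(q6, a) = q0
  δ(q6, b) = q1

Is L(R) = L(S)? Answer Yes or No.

Yes

Exploring the product automaton R × S from the start pair (A, q4), following both machines on each input symbol, reaches 6 state pairs: (A, q4), (E, q1), (F, q3), (C, q2), (D, q5), (B, q0).
R accepts in {B} and S accepts in {q0}. In every reachable pair the two components are either both accepting — (B, q0) — or both non-accepting, so no string is accepted by exactly one of the machines: L(R) \ L(S) and L(S) \ L(R) are both empty.
Hence every string is accepted by R iff it is accepted by S, and the two languages coincide.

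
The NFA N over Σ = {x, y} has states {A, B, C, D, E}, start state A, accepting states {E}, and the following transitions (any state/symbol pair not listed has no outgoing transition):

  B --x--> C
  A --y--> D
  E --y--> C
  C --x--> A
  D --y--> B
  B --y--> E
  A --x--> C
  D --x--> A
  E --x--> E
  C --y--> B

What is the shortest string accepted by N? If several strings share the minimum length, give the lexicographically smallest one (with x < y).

xyy

A breadth-first search from A reaches an accepting state first via the path A → C → B → E on input xyy.
No string of length < 3 is accepted (BFS exhausts all shorter strings without reaching an accepting state), and xyy is the lexicographically least accepting string of length 3.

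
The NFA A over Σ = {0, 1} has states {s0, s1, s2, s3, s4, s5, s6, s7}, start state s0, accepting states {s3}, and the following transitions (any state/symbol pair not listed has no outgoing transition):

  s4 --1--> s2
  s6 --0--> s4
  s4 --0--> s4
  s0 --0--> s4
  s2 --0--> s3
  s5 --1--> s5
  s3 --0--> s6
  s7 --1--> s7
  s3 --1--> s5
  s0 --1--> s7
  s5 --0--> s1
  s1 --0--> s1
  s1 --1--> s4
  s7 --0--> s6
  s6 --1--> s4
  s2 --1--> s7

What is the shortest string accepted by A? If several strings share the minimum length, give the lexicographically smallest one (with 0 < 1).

010

A breadth-first search from s0 reaches an accepting state first via the path s0 → s4 → s2 → s3 on input 010.
No string of length < 3 is accepted (BFS exhausts all shorter strings without reaching an accepting state), and 010 is the lexicographically least accepting string of length 3.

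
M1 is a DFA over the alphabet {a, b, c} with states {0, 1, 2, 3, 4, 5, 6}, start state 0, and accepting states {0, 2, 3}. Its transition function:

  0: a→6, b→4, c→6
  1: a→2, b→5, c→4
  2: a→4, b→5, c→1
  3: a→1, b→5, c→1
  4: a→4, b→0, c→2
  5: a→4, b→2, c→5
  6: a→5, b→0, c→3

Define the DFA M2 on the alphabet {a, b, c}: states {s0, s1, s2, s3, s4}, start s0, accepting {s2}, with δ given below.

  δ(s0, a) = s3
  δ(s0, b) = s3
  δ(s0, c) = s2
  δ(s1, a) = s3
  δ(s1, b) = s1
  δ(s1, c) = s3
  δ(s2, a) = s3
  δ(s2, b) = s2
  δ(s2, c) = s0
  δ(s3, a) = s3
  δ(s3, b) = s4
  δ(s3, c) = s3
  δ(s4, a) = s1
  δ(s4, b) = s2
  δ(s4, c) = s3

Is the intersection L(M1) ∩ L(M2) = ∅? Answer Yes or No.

The string cb is accepted by both M1 and M2.
Hence L(M1) ∩ L(M2) ≠ ∅.

No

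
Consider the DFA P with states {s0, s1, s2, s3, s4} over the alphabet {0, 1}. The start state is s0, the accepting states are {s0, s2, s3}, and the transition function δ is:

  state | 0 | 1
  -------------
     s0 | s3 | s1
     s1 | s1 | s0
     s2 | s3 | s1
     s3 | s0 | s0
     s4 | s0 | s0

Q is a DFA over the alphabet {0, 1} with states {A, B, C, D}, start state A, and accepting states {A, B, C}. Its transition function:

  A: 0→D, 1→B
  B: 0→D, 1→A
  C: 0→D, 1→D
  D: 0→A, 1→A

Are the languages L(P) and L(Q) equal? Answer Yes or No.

No

The string 0 is accepted by P but rejected by Q.
So L(P) ≠ L(Q).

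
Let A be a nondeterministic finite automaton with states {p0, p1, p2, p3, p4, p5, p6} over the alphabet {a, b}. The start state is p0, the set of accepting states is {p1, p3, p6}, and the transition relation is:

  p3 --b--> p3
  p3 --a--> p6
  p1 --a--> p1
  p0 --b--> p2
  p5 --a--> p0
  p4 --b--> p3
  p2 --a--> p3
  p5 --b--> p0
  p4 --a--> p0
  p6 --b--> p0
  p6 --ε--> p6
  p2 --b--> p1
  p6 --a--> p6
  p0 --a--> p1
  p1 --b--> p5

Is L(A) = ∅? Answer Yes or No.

No

The string a is accepted: the run p0 → p1 ends in the accepting state p1.
Since at least one string is accepted, L(A) is not empty.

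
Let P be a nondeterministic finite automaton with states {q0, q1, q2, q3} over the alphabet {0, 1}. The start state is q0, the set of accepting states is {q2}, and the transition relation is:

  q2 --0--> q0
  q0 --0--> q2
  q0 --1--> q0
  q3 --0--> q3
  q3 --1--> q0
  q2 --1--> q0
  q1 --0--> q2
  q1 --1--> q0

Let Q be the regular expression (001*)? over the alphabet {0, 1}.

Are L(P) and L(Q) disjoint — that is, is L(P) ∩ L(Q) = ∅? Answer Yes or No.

Yes

Converting the expression Q to a DFA (subset construction, then merging equivalent states) gives the minimal DFA with states {r0, r1, r2, r3}, start state r0, accepting states {r0, r3} and transitions r0: 0→r1, 1→r2; r1: 0→r3, 1→r2; r2: 0→r2, 1→r2; r3: 0→r2, 1→r3.
Exploring the product automaton P × Q from the start pair (q0, r0), following both machines on each input symbol, reaches 5 state pairs: (q0, r0), (q2, r1), (q0, r2), (q0, r3), (q2, r2).
P accepts in {q2} and Q accepts in {r0, r3}; no reachable pair has both components accepting, so no string drives both machines to acceptance simultaneously and L(P) ∩ L(Q) = ∅.
So no string is accepted by both, and the intersection is empty.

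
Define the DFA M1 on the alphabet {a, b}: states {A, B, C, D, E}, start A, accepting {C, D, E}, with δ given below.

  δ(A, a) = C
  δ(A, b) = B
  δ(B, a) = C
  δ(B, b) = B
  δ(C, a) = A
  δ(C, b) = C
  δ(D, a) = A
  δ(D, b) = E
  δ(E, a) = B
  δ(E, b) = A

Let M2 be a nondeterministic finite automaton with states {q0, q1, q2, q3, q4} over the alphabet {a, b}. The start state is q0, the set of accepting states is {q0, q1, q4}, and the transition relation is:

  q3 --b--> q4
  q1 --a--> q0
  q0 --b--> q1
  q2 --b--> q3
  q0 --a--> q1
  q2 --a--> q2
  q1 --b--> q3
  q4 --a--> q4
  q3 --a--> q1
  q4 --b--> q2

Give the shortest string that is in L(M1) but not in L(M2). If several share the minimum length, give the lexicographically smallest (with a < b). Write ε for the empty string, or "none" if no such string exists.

The string ab is accepted by M1 but not by M2.
No shorter string lies in the difference, and ab is the lexicographically first length-2 string in L(M1) \ L(M2).

ab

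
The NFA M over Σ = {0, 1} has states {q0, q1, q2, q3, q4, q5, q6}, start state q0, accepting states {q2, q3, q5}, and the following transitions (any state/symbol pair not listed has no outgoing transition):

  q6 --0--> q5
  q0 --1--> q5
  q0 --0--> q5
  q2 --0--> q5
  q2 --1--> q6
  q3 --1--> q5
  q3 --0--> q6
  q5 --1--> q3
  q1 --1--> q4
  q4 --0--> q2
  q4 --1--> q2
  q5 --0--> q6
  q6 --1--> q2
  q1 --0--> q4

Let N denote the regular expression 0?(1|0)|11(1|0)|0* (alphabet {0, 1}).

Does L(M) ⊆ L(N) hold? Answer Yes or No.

The string 11 is in L(M) but not in L(N).
So L(M) ⊄ L(N).

No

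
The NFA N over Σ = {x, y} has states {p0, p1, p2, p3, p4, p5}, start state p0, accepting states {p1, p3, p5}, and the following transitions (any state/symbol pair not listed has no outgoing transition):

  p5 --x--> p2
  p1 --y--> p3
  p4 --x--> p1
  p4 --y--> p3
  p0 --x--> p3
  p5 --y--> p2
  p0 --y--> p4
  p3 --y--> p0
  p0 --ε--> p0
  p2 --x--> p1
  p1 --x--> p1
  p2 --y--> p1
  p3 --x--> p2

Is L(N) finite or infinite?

infinite

State p0 is reachable from the start and can reach an accepting state, and it lies on the cycle p0 → p3 → p0.
Traversing that cycle any number of times yields accepted strings of unbounded length, so the language is infinite.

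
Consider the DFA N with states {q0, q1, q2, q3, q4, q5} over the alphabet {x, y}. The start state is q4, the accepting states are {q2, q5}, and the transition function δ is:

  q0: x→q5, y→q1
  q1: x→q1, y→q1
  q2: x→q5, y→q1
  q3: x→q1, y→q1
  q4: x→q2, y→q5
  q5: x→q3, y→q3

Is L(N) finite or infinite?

The useful states (reachable from q4 and able to reach an accepting state) are {q2, q4, q5}.
Restricted to these states the transition graph has no cycle, so every accepting path has bounded length and L is finite.

finite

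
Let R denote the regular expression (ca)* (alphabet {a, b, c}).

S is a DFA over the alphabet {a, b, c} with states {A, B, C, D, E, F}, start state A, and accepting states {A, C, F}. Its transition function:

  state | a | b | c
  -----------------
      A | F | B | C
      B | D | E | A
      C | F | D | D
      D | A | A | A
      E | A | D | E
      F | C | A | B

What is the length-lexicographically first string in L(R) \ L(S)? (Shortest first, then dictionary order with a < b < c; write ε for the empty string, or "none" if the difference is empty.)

The string caca is accepted by R but not by S.
No shorter string lies in the difference, and caca is the lexicographically first length-4 string in L(R) \ L(S).

caca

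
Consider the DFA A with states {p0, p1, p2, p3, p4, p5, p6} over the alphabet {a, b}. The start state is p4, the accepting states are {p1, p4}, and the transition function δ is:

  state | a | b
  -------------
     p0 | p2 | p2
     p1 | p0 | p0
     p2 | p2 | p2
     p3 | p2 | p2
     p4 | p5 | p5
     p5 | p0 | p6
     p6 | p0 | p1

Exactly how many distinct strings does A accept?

The useful subgraph on states {p1, p4, p5, p6} is acyclic, so L(A) is finite; the longest accepting path visits 4 useful states, giving maximum string length 3.
Counting accepting paths from p4 by length: 1 of length 0, 2 of length 3. Total 3.

3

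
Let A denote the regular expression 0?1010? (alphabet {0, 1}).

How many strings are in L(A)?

4

The expression has no Kleene star, so L(A) is finite. Expanding the alternatives gives {101, 0101, 1010, 01010}.
That is 1 of length 3, 2 of length 4, 1 of length 5: 4 strings in all.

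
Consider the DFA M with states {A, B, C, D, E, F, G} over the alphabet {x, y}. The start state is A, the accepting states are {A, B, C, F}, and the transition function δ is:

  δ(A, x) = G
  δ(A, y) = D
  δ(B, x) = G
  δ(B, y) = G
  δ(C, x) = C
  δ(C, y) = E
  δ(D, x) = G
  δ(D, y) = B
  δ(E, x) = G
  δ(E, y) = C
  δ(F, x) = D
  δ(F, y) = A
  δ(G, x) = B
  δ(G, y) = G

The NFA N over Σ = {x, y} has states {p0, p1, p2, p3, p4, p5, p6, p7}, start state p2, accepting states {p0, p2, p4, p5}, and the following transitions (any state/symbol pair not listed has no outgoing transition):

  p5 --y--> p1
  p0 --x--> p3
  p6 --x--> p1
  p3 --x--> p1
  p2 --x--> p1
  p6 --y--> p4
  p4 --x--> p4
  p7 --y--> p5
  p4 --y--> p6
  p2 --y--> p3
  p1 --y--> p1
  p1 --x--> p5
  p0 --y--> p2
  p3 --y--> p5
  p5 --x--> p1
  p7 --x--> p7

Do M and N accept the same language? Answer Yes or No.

Yes

Exploring the product automaton M × N from the start pair (A, p2), following both machines on each input symbol, reaches 4 state pairs: (A, p2), (G, p1), (D, p3), (B, p5).
M accepts in {A, B, C, F} and N accepts in {p0, p2, p4, p5}. In every reachable pair the two components are either both accepting — (A, p2), (B, p5) — or both non-accepting, so no string is accepted by exactly one of the machines: L(M) \ L(N) and L(N) \ L(M) are both empty.
Hence every string is accepted by M iff it is accepted by N, and the two languages coincide.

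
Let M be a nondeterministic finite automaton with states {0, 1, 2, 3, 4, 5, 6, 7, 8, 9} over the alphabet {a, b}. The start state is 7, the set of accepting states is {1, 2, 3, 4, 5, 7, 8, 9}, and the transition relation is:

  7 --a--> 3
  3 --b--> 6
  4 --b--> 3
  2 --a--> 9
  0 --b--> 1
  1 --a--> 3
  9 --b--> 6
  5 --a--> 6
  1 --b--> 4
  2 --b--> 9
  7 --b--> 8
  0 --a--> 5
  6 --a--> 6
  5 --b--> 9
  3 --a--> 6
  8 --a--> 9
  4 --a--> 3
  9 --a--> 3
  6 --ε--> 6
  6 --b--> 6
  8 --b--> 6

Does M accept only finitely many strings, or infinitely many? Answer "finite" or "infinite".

finite

The useful states (reachable from 7 and able to reach an accepting state) are {3, 7, 8, 9}.
Restricted to these states the transition graph has no cycle, so every accepting path has bounded length and L is finite.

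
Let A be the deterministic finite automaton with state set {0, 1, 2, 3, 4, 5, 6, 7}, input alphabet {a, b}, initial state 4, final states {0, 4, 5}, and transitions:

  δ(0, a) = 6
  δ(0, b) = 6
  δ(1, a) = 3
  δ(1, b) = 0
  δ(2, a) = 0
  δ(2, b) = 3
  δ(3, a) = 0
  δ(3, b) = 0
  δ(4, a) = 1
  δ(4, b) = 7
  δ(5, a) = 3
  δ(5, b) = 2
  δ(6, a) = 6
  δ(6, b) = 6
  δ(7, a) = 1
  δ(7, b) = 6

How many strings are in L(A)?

7

The useful subgraph on states {0, 1, 3, 4, 7} is acyclic, so L(A) is finite; the longest accepting path visits 5 useful states, giving maximum string length 4.
Counting accepting paths from 4 by length: 1 of length 0, 1 of length 2, 3 of length 3, 2 of length 4. Total 7.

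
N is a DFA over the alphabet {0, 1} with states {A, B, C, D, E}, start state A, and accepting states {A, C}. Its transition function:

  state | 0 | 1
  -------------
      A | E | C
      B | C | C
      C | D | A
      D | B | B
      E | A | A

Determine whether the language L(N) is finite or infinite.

State A is reachable from the start and can reach an accepting state, and it lies on the cycle A → C → A.
Traversing that cycle any number of times yields accepted strings of unbounded length, so the language is infinite.

infinite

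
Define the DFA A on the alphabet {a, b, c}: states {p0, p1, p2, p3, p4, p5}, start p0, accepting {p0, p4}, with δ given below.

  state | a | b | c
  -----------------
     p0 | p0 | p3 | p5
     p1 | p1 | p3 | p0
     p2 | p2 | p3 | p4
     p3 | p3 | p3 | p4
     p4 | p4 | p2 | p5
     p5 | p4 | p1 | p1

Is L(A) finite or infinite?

State p0 is reachable from the start and can reach an accepting state, and it lies on the cycle p0 → p0.
Traversing that cycle any number of times yields accepted strings of unbounded length, so the language is infinite.

infinite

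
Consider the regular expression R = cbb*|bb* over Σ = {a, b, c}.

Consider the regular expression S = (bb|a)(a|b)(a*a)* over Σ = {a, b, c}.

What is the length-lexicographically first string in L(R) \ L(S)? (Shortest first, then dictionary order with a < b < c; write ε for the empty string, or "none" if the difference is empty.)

b

The string b is accepted by R but not by S.
No shorter string lies in the difference, and b is the lexicographically first length-1 string in L(R) \ L(S).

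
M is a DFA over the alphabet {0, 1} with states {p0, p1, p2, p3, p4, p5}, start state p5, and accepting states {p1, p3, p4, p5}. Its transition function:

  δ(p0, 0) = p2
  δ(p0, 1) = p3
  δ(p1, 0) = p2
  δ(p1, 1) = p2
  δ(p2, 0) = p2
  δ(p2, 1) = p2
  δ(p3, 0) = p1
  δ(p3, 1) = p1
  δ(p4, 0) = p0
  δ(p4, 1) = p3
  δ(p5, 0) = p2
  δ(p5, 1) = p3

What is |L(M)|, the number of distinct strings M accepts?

4

The useful subgraph on states {p1, p3, p5} is acyclic, so L(M) is finite; the longest accepting path visits 3 useful states, giving maximum string length 2.
Counting accepting paths from p5 by length: 1 of length 0, 1 of length 1, 2 of length 2. Total 4.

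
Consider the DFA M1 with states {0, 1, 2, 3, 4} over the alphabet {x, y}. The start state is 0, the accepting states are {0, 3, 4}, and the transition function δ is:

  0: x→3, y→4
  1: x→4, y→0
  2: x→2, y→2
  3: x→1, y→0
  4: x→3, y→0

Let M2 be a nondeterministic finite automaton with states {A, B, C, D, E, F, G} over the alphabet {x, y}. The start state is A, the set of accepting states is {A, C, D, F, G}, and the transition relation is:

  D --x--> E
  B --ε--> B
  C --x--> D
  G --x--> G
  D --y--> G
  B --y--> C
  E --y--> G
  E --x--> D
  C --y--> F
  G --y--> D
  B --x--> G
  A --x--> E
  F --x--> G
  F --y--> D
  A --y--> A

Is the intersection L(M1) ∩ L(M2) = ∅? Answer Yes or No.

No

The empty string ε is accepted by both M1 and M2.
Hence L(M1) ∩ L(M2) ≠ ∅.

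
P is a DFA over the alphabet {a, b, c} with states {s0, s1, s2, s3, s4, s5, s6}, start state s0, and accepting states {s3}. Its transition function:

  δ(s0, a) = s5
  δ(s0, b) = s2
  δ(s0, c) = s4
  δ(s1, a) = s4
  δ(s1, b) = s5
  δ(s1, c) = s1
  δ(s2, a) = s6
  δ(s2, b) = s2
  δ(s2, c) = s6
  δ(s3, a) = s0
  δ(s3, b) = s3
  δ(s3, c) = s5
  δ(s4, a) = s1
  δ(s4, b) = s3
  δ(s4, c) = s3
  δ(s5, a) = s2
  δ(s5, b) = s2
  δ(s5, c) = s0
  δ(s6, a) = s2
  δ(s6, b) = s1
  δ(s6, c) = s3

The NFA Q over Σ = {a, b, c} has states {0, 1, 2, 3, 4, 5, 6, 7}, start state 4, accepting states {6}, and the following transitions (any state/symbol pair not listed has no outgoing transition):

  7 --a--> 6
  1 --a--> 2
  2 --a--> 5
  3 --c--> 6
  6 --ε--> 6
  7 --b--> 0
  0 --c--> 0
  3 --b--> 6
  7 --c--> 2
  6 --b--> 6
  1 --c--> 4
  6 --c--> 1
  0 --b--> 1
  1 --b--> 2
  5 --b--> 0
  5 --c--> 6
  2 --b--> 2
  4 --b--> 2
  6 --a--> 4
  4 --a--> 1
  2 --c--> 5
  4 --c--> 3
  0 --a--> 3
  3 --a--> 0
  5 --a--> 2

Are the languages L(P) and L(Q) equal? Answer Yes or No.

Yes

Exploring the product automaton P × Q from the start pair (s0, 4), following both machines on each input symbol, reaches 7 state pairs: (s0, 4), (s5, 1), (s2, 2), (s4, 3), (s6, 5), (s1, 0), (s3, 6).
P accepts in {s3} and Q accepts in {6}. In every reachable pair the two components are either both accepting — (s3, 6) — or both non-accepting, so no string is accepted by exactly one of the machines: L(P) \ L(Q) and L(Q) \ L(P) are both empty.
Hence every string is accepted by P iff it is accepted by Q, and the two languages coincide.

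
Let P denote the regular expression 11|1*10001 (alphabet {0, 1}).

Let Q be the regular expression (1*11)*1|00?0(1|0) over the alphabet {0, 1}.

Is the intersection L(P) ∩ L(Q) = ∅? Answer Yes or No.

Converting the expression P to a DFA (subset construction, then merging equivalent states) gives the minimal DFA with states {p0, p1, p2, p3, p4, p5, p6, p7, p8}, start state p0, accepting states {p4, p8} and transitions p0: 0→p1, 1→p2; p1: 0→p1, 1→p1; p2: 0→p3, 1→p4; p3: 0→p5, 1→p1; p4: 0→p3, 1→p6; p5: 0→p7, 1→p1; p6: 0→p3, 1→p6; p7: 0→p1, 1→p8; p8: 0→p1, 1→p1.
Converting the expression Q to a DFA (subset construction, then merging equivalent states) gives the minimal DFA with states {q0, q1, q2, q3, q4, q5, q6, q7, q8}, start state q0, accepting states {q2, q6, q7, q8} and transitions q0: 0→q1, 1→q2; q1: 0→q3, 1→q4; q2: 0→q4, 1→q5; q3: 0→q6, 1→q7; q4: 0→q4, 1→q4; q5: 0→q4, 1→q8; q6: 0→q7, 1→q7; q7: 0→q4, 1→q4; q8: 0→q4, 1→q8.
Exploring the product automaton P × Q from the start pair (p0, q0), following both machines on each input symbol, reaches 13 state pairs: (p0, q0), (p1, q1), (p2, q2), (p1, q3), (p1, q4), (p3, q4), (p4, q5), (p1, q6), (p1, q7), (p5, q4), (p6, q8), (p7, q4), (p8, q4).
P accepts in {p4, p8} and Q accepts in {q2, q6, q7, q8}; no reachable pair has both components accepting, so no string drives both machines to acceptance simultaneously and L(P) ∩ L(Q) = ∅.
So no string is accepted by both, and the intersection is empty.

Yes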